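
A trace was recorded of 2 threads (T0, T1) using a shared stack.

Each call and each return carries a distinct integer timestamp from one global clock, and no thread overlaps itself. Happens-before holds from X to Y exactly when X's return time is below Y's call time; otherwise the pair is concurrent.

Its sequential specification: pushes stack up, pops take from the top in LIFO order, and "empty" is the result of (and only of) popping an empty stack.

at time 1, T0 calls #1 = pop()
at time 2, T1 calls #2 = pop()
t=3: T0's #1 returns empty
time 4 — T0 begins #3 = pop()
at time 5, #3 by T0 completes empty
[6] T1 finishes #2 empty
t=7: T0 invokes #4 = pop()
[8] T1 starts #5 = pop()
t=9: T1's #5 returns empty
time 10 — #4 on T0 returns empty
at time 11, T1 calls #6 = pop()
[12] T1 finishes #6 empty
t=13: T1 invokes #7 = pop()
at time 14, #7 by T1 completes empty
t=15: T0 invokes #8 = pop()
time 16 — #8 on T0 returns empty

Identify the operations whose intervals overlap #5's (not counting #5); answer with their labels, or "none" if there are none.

#4

#5 runs from 8 to 9; window-overlapping ops are concurrent
#1 [1,3]: before
#2 [2,6]: before
#3 [4,5]: before
#4 [7,10]: concurrent
#6 [11,12]: after
#7 [13,14]: after
#8 [15,16]: after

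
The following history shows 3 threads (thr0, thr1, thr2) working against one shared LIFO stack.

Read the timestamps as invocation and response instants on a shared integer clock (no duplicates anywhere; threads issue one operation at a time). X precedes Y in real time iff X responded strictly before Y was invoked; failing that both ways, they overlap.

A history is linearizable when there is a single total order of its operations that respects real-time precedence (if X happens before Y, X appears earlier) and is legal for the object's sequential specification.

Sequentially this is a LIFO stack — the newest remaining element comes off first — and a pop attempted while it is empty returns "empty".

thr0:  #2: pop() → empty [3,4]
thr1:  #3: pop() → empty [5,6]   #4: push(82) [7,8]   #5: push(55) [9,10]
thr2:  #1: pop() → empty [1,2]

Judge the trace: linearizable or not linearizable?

linearizable

witness order: #1, #2, #3, #4, #5
1. #1 pop() → empty, leaving stack <>
2. #2 pop() → empty, leaving stack <>
3. #3 pop() → empty, leaving stack <>
4. #4 push(82), leaving stack <82>
5. #5 push(55), leaving stack <82,55>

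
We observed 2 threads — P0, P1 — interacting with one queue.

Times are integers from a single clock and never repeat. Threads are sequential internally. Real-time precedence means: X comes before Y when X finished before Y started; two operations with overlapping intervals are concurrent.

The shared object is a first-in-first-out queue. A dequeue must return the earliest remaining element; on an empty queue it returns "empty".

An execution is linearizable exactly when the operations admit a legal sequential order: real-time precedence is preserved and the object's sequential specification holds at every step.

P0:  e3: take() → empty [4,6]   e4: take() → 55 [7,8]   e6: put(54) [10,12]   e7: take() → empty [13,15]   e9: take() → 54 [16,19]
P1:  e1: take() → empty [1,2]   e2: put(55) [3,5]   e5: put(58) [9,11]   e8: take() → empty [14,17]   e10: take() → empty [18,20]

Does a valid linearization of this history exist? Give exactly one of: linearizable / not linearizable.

cut after 14 events: linearizable; cut after 15 events (e7 responds, time 15): not linearizable
real-time-consistent orders of the 7 completed operations: 4 — all fail the queue replay
no completion choice of the 1 pending operation (e8) rescues it — every subset was tried
for example e1, e2, e3, e4, e5, e6, e7 (pending dropped) fails at step 3: e3 take() → empty is not legal there
for example e1, e2, e3, e4, e6, e5, e7 (pending dropped) fails at step 3: e3 take() → empty is not legal there

not linearizable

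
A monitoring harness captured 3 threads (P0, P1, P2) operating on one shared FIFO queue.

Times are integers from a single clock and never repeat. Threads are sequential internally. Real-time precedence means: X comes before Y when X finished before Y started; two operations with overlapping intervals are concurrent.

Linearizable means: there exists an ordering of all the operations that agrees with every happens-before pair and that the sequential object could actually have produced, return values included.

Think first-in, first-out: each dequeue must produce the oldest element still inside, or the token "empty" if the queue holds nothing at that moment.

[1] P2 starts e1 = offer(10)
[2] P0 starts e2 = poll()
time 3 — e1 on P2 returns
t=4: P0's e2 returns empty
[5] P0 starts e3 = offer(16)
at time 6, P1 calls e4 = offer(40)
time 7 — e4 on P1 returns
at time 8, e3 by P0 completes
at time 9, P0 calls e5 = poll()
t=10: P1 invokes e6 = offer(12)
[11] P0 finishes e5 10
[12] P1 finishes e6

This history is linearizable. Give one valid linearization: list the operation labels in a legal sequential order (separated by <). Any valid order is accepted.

step 1: e2 poll() → empty — queue <>
step 2: e1 offer(10) — queue <10>
step 3: e3 offer(16) — queue <10,16>
step 4: e4 offer(40) — queue <10,16,40>
step 5: e5 poll() → 10 — queue <16,40>
step 6: e6 offer(12) — queue <16,40,12>

e2 < e1 < e3 < e4 < e5 < e6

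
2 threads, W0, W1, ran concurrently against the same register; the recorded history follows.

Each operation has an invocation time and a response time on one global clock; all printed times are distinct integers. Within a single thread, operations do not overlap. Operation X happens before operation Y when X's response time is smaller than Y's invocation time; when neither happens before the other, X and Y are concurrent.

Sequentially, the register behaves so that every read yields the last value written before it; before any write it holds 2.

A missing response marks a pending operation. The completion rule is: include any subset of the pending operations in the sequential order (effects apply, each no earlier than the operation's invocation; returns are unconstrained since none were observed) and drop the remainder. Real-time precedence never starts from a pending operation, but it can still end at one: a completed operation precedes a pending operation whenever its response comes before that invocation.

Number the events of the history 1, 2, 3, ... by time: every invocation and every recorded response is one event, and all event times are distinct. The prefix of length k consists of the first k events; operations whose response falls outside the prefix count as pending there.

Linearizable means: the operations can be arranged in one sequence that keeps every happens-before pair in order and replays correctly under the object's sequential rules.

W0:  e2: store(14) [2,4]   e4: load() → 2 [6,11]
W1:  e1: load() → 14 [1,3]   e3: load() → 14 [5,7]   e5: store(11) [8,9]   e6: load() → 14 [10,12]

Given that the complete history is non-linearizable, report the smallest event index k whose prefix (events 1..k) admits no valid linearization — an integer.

11

one valid order for events 1..10 is e2, e1, e3, e4, e5:
step 1: e2 store(14) — value 14
step 2: e1 load() → 14 — value 14
step 3: e3 load() → 14 — value 14
step 4: e4 load() (pending, included) — value 14
step 5: e5 store(11) — value 11
with event 11 included (e4 responding at time 11), all real-time-consistent orders fail
no escape via the 1 pending operation (e6): every completion choice fails
one such order, e1, e2, e3, e4, e5 (pending dropped), breaks at step 1 where e1 load() → 14 is illegal
one such order, e1, e2, e3, e5, e4 (pending dropped), breaks at step 1 where e1 load() → 14 is illegal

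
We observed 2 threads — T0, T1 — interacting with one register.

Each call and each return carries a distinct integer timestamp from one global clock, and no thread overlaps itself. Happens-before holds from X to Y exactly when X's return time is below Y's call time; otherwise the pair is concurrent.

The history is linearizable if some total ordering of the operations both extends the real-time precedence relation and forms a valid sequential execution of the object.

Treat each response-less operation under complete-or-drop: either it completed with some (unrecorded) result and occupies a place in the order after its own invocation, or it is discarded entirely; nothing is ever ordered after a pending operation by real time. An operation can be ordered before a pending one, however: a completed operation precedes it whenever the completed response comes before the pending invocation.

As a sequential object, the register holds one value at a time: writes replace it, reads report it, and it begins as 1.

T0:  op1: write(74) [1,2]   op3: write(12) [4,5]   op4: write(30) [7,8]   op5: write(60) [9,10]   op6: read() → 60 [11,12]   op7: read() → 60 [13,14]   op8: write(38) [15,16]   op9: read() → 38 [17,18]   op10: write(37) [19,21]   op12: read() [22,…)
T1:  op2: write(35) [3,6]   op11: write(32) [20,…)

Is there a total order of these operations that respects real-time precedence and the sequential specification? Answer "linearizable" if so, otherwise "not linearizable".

one valid linearization: op1, op2, op3, op4, op5, op6, op7, op8, op9, op10
1. op1 write(74), leaving value 74
2. op2 write(35), leaving value 35
3. op3 write(12), leaving value 12
4. op4 write(30), leaving value 30
5. op5 write(60), leaving value 60
6. op6 read() → 60, leaving value 60
7. op7 read() → 60, leaving value 60
8. op8 write(38), leaving value 38
9. op9 read() → 38, leaving value 38
10. op10 write(37), leaving value 37

linearizable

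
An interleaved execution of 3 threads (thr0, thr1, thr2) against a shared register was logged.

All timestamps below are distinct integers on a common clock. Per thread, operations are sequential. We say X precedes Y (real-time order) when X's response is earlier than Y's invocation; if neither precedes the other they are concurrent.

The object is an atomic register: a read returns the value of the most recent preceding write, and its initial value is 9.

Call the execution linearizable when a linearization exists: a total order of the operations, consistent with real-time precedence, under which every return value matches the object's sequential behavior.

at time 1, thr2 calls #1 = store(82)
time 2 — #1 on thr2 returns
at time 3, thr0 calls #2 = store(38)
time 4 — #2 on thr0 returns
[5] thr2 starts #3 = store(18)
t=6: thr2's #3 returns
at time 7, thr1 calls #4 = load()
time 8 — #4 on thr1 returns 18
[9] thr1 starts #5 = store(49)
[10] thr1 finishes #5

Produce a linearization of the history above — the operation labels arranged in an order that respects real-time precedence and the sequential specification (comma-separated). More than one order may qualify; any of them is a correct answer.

#1, #2, #3, #4, #5

after step 1 (#1 store(82)): value 82
after step 2 (#2 store(38)): value 38
after step 3 (#3 store(18)): value 18
after step 4 (#4 load() → 18): value 18
after step 5 (#5 store(49)): value 49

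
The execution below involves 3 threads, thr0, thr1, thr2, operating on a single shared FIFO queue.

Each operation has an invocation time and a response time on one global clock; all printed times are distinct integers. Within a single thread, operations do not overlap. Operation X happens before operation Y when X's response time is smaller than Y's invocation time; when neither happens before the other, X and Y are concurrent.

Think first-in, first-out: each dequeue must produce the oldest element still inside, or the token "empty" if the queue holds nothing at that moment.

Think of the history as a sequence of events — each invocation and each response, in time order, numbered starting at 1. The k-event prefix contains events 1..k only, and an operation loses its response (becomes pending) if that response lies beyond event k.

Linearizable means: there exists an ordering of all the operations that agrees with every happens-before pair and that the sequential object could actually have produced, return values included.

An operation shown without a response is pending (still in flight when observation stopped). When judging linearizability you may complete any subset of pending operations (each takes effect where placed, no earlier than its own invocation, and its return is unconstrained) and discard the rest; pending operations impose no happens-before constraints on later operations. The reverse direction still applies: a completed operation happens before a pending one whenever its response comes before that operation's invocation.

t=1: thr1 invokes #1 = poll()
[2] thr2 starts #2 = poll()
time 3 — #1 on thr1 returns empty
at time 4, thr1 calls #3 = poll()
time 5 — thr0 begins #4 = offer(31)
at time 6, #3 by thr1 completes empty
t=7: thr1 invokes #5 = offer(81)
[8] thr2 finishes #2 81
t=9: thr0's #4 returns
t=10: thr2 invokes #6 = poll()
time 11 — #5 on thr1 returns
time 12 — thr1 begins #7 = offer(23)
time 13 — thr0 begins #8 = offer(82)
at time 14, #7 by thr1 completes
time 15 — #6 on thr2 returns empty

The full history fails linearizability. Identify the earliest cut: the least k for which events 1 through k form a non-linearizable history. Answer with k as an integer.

15

events 1..14 are linearizable; a witness order is #1, #3, #5, #2, #4, #6, #7:
after step 1 (#1 poll() → empty): queue <>
after step 2 (#3 poll() → empty): queue <>
after step 3 (#5 offer(81)): queue <81>
after step 4 (#2 poll() → 81): queue <>
after step 5 (#4 offer(31)): queue <31>
after step 6 (#6 poll() (pending, included)): queue <>
after step 7 (#7 offer(23)): queue <23>
once event 15 joins (#6's response, time 15), exhaustive search finds no witness
no escape via the 1 pending operation (#8): every completion choice fails
sample order #1, #2, #3, #4, #5, #6, #7 (pending dropped) stalls at step 2 — #2 poll() → 81 has no legal effect
sample order #1, #2, #3, #4, #5, #7, #6 (pending dropped) stalls at step 2 — #2 poll() → 81 has no legal effect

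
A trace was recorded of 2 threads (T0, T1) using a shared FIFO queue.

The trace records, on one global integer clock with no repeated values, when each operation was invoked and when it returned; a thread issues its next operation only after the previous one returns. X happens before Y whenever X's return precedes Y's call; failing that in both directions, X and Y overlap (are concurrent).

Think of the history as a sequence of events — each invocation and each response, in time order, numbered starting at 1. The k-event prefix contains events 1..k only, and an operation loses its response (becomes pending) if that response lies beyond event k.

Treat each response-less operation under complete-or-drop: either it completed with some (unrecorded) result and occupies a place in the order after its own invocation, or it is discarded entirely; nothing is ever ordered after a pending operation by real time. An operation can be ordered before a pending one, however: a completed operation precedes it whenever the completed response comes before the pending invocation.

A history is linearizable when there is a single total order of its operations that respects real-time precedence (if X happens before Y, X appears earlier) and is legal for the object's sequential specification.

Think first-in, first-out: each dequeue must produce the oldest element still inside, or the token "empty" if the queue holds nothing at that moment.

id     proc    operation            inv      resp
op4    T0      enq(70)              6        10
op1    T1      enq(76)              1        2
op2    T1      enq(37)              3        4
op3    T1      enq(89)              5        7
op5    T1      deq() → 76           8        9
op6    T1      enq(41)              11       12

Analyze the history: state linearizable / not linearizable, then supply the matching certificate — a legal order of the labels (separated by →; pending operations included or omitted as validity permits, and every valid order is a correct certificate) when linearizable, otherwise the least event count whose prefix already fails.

linearizable — witness: op1 → op2 → op3 → op4 → op5 → op6

1. op1 enq(76), leaving queue <76>
2. op2 enq(37), leaving queue <76,37>
3. op3 enq(89), leaving queue <76,37,89>
4. op4 enq(70), leaving queue <76,37,89,70>
5. op5 deq() → 76, leaving queue <37,89,70>
6. op6 enq(41), leaving queue <37,89,70,41>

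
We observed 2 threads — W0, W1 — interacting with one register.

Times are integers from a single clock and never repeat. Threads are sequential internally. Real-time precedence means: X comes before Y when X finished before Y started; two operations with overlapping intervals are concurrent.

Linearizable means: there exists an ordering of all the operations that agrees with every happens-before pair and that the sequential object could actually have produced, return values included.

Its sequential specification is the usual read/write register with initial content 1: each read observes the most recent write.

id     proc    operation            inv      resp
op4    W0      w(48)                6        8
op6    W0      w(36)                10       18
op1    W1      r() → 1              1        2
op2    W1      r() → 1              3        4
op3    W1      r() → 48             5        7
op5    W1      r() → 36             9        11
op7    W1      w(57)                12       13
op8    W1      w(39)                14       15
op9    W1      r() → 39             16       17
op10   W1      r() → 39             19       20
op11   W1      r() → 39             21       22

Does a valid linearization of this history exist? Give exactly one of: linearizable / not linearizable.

one valid linearization: op1, op2, op4, op3, op6, op5, op7, op8, op9, op10, op11
step 1: op1 r() → 1 — value 1
step 2: op2 r() → 1 — value 1
step 3: op4 w(48) — value 48
step 4: op3 r() → 48 — value 48
step 5: op6 w(36) — value 36
step 6: op5 r() → 36 — value 36
step 7: op7 w(57) — value 57
step 8: op8 w(39) — value 39
step 9: op9 r() → 39 — value 39
step 10: op10 r() → 39 — value 39
step 11: op11 r() → 39 — value 39

linearizable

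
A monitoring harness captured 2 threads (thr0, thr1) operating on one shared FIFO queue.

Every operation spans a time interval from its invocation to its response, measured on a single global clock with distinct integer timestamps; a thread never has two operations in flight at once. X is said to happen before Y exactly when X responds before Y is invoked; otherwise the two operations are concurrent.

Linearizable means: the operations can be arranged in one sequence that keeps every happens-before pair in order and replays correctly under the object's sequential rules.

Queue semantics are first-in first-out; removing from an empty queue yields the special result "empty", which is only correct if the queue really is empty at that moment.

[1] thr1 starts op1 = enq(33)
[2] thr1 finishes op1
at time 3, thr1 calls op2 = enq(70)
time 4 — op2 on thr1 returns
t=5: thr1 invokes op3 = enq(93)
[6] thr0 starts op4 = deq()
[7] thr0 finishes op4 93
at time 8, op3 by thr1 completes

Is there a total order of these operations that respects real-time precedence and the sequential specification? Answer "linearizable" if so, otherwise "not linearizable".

not linearizable

prefix check: 1..6 passes, 1..7 fails once op4's time-7 response joins
exhaustive check: the 3 completed FIFO queue ops admit one real-time order; illegal
no completion choice of the 1 pending operation (op3) rescues it — every subset was tried
sample order op1, op2, op4 (pending dropped) stalls at step 3 — op4 deq() → 93 has no legal effect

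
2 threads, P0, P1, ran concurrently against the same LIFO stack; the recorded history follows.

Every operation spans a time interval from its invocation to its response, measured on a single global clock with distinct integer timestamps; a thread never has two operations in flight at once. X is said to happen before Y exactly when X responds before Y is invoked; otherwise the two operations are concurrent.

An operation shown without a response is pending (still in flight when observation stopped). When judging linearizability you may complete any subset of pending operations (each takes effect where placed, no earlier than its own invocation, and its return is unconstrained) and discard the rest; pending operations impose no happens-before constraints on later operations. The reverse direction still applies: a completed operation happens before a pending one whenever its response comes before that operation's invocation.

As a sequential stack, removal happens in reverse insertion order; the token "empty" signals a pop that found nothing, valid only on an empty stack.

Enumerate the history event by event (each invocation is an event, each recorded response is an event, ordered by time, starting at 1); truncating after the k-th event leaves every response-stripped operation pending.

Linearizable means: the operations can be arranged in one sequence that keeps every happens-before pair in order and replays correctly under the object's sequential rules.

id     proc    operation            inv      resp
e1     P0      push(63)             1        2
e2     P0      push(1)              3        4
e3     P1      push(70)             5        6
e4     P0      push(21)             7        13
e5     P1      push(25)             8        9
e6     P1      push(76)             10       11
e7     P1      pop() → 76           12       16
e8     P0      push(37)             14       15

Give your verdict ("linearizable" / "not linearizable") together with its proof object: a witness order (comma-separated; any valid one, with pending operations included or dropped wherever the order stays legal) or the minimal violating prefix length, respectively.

after step 1 (e1 push(63)): stack <63>
after step 2 (e2 push(1)): stack <63,1>
after step 3 (e3 push(70)): stack <63,1,70>
after step 4 (e4 push(21)): stack <63,1,70,21>
after step 5 (e5 push(25)): stack <63,1,70,21,25>
after step 6 (e6 push(76)): stack <63,1,70,21,25,76>
after step 7 (e7 pop() → 76): stack <63,1,70,21,25>
after step 8 (e8 push(37)): stack <63,1,70,21,25,37>

linearizable — witness: e1, e2, e3, e4, e5, e6, e7, e8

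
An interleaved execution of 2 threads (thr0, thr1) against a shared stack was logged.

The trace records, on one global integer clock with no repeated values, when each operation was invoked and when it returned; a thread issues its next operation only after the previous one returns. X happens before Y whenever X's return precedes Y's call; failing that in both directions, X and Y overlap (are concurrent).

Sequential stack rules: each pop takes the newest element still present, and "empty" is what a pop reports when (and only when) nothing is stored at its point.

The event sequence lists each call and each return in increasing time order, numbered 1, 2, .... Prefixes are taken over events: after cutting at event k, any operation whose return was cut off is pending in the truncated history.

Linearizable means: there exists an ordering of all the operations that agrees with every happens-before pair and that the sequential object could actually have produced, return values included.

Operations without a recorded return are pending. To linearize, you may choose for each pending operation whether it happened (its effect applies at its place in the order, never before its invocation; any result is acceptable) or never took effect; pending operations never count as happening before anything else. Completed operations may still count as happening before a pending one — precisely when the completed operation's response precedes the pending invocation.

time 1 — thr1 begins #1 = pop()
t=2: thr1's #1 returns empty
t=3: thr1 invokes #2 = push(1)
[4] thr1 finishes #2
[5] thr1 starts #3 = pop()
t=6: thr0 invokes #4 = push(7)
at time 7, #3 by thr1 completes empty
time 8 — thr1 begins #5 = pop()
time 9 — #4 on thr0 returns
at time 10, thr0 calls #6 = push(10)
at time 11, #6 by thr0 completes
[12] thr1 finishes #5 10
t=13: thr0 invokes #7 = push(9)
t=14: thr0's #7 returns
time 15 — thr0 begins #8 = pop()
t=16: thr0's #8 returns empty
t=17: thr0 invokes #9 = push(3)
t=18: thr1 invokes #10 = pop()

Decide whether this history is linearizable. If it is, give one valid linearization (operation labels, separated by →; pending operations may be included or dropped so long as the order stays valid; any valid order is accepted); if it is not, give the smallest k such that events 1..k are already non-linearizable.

events 1..6 are fine; event 7 — the response of #3 at time 7 — makes the prefix non-linearizable
exactly one order of the 3 completed ops respects real time; the stack replay fails
no completion choice of the 1 pending operation (#4) rescues it — every subset was tried
for example #1, #2, #3 (pending dropped) fails at step 3: #3 pop() → empty is not legal there

not linearizable — minimal violating prefix: 7 events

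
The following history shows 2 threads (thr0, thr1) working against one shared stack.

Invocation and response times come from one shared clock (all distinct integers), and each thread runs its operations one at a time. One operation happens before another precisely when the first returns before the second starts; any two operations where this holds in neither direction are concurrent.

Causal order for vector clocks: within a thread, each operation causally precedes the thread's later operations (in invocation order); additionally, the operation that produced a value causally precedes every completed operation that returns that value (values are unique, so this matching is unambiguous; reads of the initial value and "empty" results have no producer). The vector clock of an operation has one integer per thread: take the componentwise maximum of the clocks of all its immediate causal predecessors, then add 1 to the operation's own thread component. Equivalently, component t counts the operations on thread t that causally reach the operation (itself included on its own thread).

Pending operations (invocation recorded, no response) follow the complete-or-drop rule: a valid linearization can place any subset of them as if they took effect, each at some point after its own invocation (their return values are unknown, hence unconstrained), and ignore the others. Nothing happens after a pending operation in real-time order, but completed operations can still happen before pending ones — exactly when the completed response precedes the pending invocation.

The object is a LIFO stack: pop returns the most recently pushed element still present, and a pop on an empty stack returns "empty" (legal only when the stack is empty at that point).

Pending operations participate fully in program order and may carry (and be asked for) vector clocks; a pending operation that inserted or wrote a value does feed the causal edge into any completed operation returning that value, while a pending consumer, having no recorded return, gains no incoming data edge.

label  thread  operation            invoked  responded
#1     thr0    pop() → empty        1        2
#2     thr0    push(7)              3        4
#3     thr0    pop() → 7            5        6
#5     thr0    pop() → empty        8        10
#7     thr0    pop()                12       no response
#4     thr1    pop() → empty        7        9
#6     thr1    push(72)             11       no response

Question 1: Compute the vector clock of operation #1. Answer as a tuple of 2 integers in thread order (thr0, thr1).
no predecessors for #4 (invoked 7): thr1 increments from zero → (0, 1)
no predecessors for #1 (invoked 1): thr0 increments from zero → (1, 0)
from VC(#4)=(0, 1), #6 (invoked 11) maxes components and bumps thr1 → (0, 2)
from VC(#1)=(1, 0), #2 (invoked 3) maxes components and bumps thr0 → (2, 0)
from VC(#2)=(2, 0), #3 (invoked 5) maxes components and bumps thr0 → (3, 0)
from VC(#3)=(3, 0), #5 (invoked 8) maxes components and bumps thr0 → (4, 0)
from VC(#5)=(4, 0), #7 (invoked 12) maxes components and bumps thr0 → (5, 0)
target: VC(#1) = (1, 0)

(1, 0)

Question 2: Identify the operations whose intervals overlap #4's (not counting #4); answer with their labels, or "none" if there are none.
#4 runs from 7 to 9; window-overlapping ops are concurrent
#1 [1,2]: before
#2 [3,4]: before
#3 [5,6]: before
#5 [8,10]: concurrent
#6 [11,…): after
#7 [12,…): after

#5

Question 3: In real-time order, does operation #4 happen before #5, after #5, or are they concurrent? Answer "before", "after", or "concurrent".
#4 spans [7,9], #5 spans [8,10]
the intervals overlap in both directions

concurrent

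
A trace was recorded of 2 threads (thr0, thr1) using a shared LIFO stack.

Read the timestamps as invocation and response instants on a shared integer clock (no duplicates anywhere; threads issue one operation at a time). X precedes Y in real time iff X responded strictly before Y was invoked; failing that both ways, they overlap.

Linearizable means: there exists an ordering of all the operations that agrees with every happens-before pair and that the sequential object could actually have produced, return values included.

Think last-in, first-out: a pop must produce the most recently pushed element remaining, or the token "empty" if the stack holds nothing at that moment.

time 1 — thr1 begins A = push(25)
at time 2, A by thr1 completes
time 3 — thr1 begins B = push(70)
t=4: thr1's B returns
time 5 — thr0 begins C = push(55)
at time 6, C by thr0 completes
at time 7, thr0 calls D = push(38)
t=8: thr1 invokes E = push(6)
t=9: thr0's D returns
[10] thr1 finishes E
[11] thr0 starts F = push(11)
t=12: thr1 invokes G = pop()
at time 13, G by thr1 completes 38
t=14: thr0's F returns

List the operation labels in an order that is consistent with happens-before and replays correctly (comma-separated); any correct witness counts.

step 1: A push(25) — stack <25>
step 2: B push(70) — stack <25,70>
step 3: C push(55) — stack <25,70,55>
step 4: E push(6) — stack <25,70,55,6>
step 5: D push(38) — stack <25,70,55,6,38>
step 6: G pop() → 38 — stack <25,70,55,6>
step 7: F push(11) — stack <25,70,55,6,11>

A, B, C, E, D, G, F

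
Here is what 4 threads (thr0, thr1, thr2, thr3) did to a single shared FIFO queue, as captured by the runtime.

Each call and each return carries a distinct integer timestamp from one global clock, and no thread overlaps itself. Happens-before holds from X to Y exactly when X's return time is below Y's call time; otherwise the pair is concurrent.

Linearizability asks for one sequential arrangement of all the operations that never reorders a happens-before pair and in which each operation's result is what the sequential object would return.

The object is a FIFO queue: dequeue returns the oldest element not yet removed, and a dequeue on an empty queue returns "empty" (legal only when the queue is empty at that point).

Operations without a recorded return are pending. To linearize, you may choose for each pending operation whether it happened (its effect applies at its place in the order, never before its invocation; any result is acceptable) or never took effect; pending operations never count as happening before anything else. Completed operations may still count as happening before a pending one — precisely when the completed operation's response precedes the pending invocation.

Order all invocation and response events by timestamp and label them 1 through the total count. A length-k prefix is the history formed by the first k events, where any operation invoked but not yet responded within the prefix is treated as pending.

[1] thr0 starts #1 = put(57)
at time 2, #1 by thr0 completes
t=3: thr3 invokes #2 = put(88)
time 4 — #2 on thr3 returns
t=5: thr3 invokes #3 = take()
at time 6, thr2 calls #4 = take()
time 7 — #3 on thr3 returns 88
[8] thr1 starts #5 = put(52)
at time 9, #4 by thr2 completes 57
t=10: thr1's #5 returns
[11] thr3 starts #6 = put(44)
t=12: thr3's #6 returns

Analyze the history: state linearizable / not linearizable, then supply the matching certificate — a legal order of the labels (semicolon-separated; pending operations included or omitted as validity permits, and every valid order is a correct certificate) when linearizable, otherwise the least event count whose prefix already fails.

linearizable — witness: #1; #2; #4; #3; #5; #6

1. #1 put(57), leaving queue <57>
2. #2 put(88), leaving queue <57,88>
3. #4 take() → 57, leaving queue <88>
4. #3 take() → 88, leaving queue <>
5. #5 put(52), leaving queue <52>
6. #6 put(44), leaving queue <52,44>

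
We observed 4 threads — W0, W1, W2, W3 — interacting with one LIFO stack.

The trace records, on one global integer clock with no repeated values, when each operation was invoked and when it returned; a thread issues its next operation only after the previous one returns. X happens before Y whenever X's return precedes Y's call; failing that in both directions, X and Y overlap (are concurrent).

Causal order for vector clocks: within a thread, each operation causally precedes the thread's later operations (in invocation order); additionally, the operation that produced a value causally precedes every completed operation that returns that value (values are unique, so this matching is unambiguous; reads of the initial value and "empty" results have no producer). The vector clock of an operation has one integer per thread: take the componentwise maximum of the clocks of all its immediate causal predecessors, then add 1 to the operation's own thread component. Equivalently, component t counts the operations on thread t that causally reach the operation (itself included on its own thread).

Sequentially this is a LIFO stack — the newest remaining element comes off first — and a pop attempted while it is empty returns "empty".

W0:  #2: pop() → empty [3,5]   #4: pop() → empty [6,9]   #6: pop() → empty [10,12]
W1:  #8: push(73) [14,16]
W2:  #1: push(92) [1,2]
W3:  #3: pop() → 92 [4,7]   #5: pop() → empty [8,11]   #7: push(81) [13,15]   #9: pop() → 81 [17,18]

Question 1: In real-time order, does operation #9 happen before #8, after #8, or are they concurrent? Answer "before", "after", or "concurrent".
after

#9 spans [17,18], #8 spans [14,16]
resp(#8)=16 < inv(#9)=17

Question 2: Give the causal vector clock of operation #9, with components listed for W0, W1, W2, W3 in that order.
(0, 0, 1, 4)

VC(#1, invoked at 1): no causal predecessors; +1 on W2 → (0, 0, 1, 0)
VC(#8, invoked at 14): no causal predecessors; +1 on W1 → (0, 1, 0, 0)
VC(#2, invoked at 3): no causal predecessors; +1 on W0 → (1, 0, 0, 0)
#3 (invocation 4): componentwise max over VC(#1)=(0, 0, 1, 0), +1 at W3, giving (0, 0, 1, 1)
#4 (invocation 6): componentwise max over VC(#2)=(1, 0, 0, 0), +1 at W0, giving (2, 0, 0, 0)
#5 (invocation 8): componentwise max over VC(#3)=(0, 0, 1, 1), +1 at W3, giving (0, 0, 1, 2)
#6 (invocation 10): componentwise max over VC(#4)=(2, 0, 0, 0), +1 at W0, giving (3, 0, 0, 0)
#7 (invocation 13): componentwise max over VC(#5)=(0, 0, 1, 2), +1 at W3, giving (0, 0, 1, 3)
#9 (invocation 17): componentwise max over VC(#7)=(0, 0, 1, 3), +1 at W3, giving (0, 0, 1, 4)
target: VC(#9) = (0, 0, 1, 4)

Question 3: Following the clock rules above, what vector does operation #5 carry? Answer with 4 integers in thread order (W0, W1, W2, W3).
(0, 0, 1, 2)

invoked at 1, #1 has no predecessors; its own W2 bump gives (0, 0, 1, 0)
invoked at 14, #8 has no predecessors; its own W1 bump gives (0, 1, 0, 0)
invoked at 3, #2 has no predecessors; its own W0 bump gives (1, 0, 0, 0)
#3, invoked 4, takes VC(#1)=(0, 0, 1, 0) under max, adds 1 for W3 → (0, 0, 1, 1)
#4, invoked 6, takes VC(#2)=(1, 0, 0, 0) under max, adds 1 for W0 → (2, 0, 0, 0)
#5, invoked 8, takes VC(#3)=(0, 0, 1, 1) under max, adds 1 for W3 → (0, 0, 1, 2)
#6, invoked 10, takes VC(#4)=(2, 0, 0, 0) under max, adds 1 for W0 → (3, 0, 0, 0)
#7, invoked 13, takes VC(#5)=(0, 0, 1, 2) under max, adds 1 for W3 → (0, 0, 1, 3)
#9, invoked 17, takes VC(#7)=(0, 0, 1, 3) under max, adds 1 for W3 → (0, 0, 1, 4)
target: VC(#5) = (0, 0, 1, 2)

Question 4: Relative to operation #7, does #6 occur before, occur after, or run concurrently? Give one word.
before

#6 spans [10,12], #7 spans [13,15]
resp(#6)=12 < inv(#7)=13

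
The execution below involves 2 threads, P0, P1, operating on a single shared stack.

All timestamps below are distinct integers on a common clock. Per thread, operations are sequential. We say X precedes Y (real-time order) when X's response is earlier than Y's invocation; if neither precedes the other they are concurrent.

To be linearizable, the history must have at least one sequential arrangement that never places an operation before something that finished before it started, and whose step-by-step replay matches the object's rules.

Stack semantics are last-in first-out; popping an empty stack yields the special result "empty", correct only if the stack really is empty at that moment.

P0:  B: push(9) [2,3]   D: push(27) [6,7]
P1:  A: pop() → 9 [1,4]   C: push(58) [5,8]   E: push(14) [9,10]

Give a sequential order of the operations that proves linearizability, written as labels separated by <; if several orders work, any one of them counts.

B < A < C < D < E

1. B push(9), leaving stack <9>
2. A pop() → 9, leaving stack <>
3. C push(58), leaving stack <58>
4. D push(27), leaving stack <58,27>
5. E push(14), leaving stack <58,27,14>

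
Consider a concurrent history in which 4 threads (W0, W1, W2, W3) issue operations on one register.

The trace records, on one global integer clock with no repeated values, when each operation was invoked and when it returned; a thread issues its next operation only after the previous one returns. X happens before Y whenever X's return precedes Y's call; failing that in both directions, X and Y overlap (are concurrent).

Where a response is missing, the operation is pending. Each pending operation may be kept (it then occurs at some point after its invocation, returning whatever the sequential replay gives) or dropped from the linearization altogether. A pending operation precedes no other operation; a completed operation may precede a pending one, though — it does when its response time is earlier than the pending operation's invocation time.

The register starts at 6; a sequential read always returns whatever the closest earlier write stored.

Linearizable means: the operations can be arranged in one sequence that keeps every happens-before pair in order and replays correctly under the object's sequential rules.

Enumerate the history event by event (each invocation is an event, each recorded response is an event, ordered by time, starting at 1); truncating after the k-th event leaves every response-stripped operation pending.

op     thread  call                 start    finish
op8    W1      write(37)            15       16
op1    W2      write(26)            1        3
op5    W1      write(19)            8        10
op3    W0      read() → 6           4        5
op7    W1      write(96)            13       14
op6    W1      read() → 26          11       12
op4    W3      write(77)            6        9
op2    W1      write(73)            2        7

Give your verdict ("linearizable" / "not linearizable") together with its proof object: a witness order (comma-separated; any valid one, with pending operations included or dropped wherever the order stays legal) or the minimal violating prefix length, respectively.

not linearizable — minimal violating prefix: 5 events

the violation lands at event 5, op3's response at time 5: events 1..4 linearize, events 1..5 do not
a single order respects real time; the 2 completed register operations fail replay along it
no escape via the 1 pending operation (op2): every completion choice fails
one such order, op1, op3 (pending dropped), breaks at step 2 where op3 read() → 6 is illegal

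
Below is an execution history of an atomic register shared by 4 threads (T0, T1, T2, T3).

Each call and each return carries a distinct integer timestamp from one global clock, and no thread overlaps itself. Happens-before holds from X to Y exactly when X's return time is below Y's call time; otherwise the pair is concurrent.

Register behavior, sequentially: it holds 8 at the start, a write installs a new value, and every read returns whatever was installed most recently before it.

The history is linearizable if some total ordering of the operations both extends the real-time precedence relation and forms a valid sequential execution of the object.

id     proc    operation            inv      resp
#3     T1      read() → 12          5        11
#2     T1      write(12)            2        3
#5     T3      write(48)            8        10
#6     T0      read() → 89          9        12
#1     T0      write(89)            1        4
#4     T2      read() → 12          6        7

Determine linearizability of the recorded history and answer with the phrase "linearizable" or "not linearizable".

not linearizable

prefix check: 1..11 passes, 1..12 fails once #6's time-12 response joins
no legal order exists: 16 real-time-consistent candidates over 6 completed atomic register operations, all rejected
take #1, #2, #3, #4, #5, #6: step 6 already fails, because #6 read() → 89 cannot occur there
take #1, #2, #3, #4, #6, #5: step 5 already fails, because #6 read() → 89 cannot occur there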